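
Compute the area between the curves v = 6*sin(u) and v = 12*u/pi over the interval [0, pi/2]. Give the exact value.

On [0, pi/2], (6*sin(u)) - (12*u/pi) = -12*u/pi + 6*sin(u) is ≥ 0 throughout, so the area is a single integral of |-12*u/pi + 6*sin(u)|.
∫[0,pi/2] (-12*u/pi + 6*sin(u)) du = 6 - 3*pi/2.

6 - 3*pi/2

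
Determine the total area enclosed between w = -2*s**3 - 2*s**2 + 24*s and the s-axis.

937/6

The curve meets the s-axis where -2*s**3 - 2*s**2 + 24*s = 0, i.e. -2*s*(s - 3)*(s + 4) = 0, at s = -4, 0, 3.
On [-4, 0] the curve lies below the axis; ∫[-4,0] (-2*s**3 - 2*s**2 + 24*s) ds = -320/3, giving area 320/3.
On [0, 3] the curve lies above the axis; ∫[0,3] (-2*s**3 - 2*s**2 + 24*s) ds = 99/2, giving area 99/2.
Total area = 320/3 + 99/2 = 937/6.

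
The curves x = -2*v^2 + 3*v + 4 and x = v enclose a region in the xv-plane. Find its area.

Both boundary curves give x as a function of v, so integrate with respect to v. Setting them equal: -2*v^2 + 2*v + 4 = 0, i.e. -2*(v - 2)*(v + 1) = 0, so they meet at v = -1, 2.
For v in [-1, 2], x = -2*v^2 + 3*v + 4 is on the right; area = ∫[-1,2] (-2*v^2 + 2*v + 4) dv = 9.

9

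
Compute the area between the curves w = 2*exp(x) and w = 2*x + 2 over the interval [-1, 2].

On [-1, 2], (2*exp(x)) - (2*x + 2) = -2*x + 2*exp(x) - 2 is ≥ 0 throughout, so the area is a single integral of |-2*x + 2*exp(x) - 2|.
∫[-1,2] (-2*x + 2*exp(x) - 2) dx = -9 - 2*exp(-1) + 2*exp(2).

-9 - 2*exp(-1) + 2*exp(2)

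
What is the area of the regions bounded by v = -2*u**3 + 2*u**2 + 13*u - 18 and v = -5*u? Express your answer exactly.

296/3

Set the curves equal: -2*u**3 + 2*u**2 + 13*u - 18 = -5*u, so -2*u**3 + 2*u**2 + 18*u - 18 = 0, which factors as -2*(u - 3)*(u - 1)*(u + 3) = 0. The curves meet at u = -3, 1, 3.
On [-3, 1], v = -5*u is on top; that piece has area ∫[-3,1] (-(-2*u**3 + 2*u**2 + 18*u - 18)) du = 256/3.
On [1, 3], v = -2*u**3 + 2*u**2 + 13*u - 18 is on top; that piece has area ∫[1,3] (-2*u**3 + 2*u**2 + 18*u - 18) du = 40/3.
Total enclosed area = 256/3 + 40/3 = 296/3.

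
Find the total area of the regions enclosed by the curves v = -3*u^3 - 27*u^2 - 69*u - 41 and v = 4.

24

Set the curves equal: -3*u^3 - 27*u^2 - 69*u - 41 = 4, so -3*u^3 - 27*u^2 - 69*u - 45 = 0, which factors as -3*(u + 1)*(u + 3)*(u + 5) = 0. The curves meet at u = -5, -3, -1.
On [-5, -3], v = 4 is on top; that piece has area ∫[-5,-3] (-(-3*u^3 - 27*u^2 - 69*u - 45)) du = 12.
On [-3, -1], v = -3*u^3 - 27*u^2 - 69*u - 41 is on top; that piece has area ∫[-3,-1] (-3*u^3 - 27*u^2 - 69*u - 45) du = 12.
Total enclosed area = 12 + 12 = 24.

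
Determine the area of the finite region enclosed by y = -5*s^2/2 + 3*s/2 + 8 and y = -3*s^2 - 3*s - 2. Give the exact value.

Set the curves equal: -5*s^2/2 + 3*s/2 + 8 = -3*s^2 - 3*s - 2, so s^2/2 + 9*s/2 + 10 = 0, which factors as (s + 4)*(s + 5)/2 = 0. The curves meet at s = -5, -4.
On [-5, -4], y = -3*s^2 - 3*s - 2 is on top; that piece has area ∫[-5,-4] (-(s^2/2 + 9*s/2 + 10)) ds = 1/12.

1/12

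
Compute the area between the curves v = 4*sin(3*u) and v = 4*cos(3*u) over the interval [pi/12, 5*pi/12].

On [pi/12, 5*pi/12], (4*sin(3*u)) - (4*cos(3*u)) = 4*sin(3*u) - 4*cos(3*u) is ≥ 0 throughout, so the area is a single integral of |4*sin(3*u) - 4*cos(3*u)|.
∫[pi/12,5*pi/12] (4*sin(3*u) - 4*cos(3*u)) du = 8*sqrt(2)/3.

8*sqrt(2)/3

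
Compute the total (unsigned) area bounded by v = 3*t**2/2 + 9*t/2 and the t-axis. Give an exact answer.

The curve meets the t-axis where 3*t**2/2 + 9*t/2 = 0, i.e. 3*t*(t + 3)/2 = 0, at t = -3, 0.
On [-3, 0] the curve lies below the axis; ∫[-3,0] (3*t**2/2 + 9*t/2) dt = -27/4, giving area 27/4.

27/4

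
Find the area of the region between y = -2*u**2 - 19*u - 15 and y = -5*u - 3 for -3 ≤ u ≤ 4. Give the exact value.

223

The difference (-2*u**2 - 19*u - 15) - (-5*u - 3) = -2*u**2 - 14*u - 12 changes sign at u = -1 inside [-3, 4], so split the integral there.
∫[-3,-1] (-2*u**2 - 14*u - 12) du = 44/3.
∫[-1,4] (-2*u**2 - 14*u - 12) du = -625/3; the area of that piece is 625/3.
Total area = 44/3 + 625/3 = 223.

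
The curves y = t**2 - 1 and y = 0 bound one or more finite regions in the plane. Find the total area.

4/3

Set the curves equal: t**2 - 1 = 0, so t**2 - 1 = 0, which factors as (t - 1)*(t + 1) = 0. The curves meet at t = -1, 1.
On [-1, 1], y = 0 is on top; that piece has area ∫[-1,1] (-(t**2 - 1)) dt = 4/3.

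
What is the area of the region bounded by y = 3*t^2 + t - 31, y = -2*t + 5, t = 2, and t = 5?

119/2

The difference (3*t^2 + t - 31) - (-2*t + 5) = 3*t^2 + 3*t - 36 changes sign at t = 3 inside [2, 5], so split the integral there.
∫[2,3] (3*t^2 + 3*t - 36) dt = -19/2; the area of that piece is 19/2.
∫[3,5] (3*t^2 + 3*t - 36) dt = 50.
Total area = 19/2 + 50 = 119/2.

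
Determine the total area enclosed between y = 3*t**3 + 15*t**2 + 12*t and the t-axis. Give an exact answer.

71/2

The curve meets the t-axis where 3*t**3 + 15*t**2 + 12*t = 0, i.e. 3*t*(t + 1)*(t + 4) = 0, at t = -4, -1, 0.
On [-4, -1] the curve lies above the axis; ∫[-4,-1] (3*t**3 + 15*t**2 + 12*t) dt = 135/4, giving area 135/4.
On [-1, 0] the curve lies below the axis; ∫[-1,0] (3*t**3 + 15*t**2 + 12*t) dt = -7/4, giving area 7/4.
Total area = 135/4 + 7/4 = 71/2.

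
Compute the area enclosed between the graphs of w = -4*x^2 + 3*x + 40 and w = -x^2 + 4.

Set the curves equal: -4*x^2 + 3*x + 40 = -x^2 + 4, so -3*x^2 + 3*x + 36 = 0, which factors as -3*(x - 4)*(x + 3) = 0. The curves meet at x = -3, 4.
On [-3, 4], w = -4*x^2 + 3*x + 40 is on top; that piece has area ∫[-3,4] (-3*x^2 + 3*x + 36) dx = 343/2.

343/2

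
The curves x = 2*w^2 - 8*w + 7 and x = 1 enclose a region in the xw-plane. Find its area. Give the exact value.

Both boundary curves give x as a function of w, so integrate with respect to w. Setting them equal: 2*w^2 - 8*w + 6 = 0, i.e. 2*(w - 3)*(w - 1) = 0, so they meet at w = 1, 3.
For w in [1, 3], x = 2*w^2 - 8*w + 7 is on the left; area = ∫[1,3] (-(2*w^2 - 8*w + 6)) dw = 8/3.

8/3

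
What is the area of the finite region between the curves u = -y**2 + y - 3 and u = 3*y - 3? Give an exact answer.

4/3

Both boundary curves give u as a function of y, so integrate with respect to y. Setting them equal: -y**2 - 2*y = 0, i.e. -y*(y + 2) = 0, so they meet at y = -2, 0.
For y in [-2, 0], u = -y**2 + y - 3 is on the right; area = ∫[-2,0] (-y**2 - 2*y) dy = 4/3.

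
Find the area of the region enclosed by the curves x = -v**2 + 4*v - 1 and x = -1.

32/3

Both boundary curves give x as a function of v, so integrate with respect to v. Setting them equal: -v**2 + 4*v = 0, i.e. -v*(v - 4) = 0, so they meet at v = 0, 4.
For v in [0, 4], x = -v**2 + 4*v - 1 is on the right; area = ∫[0,4] (-v**2 + 4*v) dv = 32/3.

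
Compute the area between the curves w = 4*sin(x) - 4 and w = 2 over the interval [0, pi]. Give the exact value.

On [0, pi], (4*sin(x) - 4) - (2) = 4*sin(x) - 6 is ≤ 0 throughout, so the area is a single integral of |4*sin(x) - 6|.
∫[0,pi] (4*sin(x) - 6) dx = 8 - 6*pi; the area of that piece is -8 + 6*pi.

-8 + 6*pi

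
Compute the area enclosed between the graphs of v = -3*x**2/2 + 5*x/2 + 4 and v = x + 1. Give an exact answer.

27/4

Set the curves equal: -3*x**2/2 + 5*x/2 + 4 = x + 1, so -3*x**2/2 + 3*x/2 + 3 = 0, which factors as -3*(x - 2)*(x + 1)/2 = 0. The curves meet at x = -1, 2.
On [-1, 2], v = -3*x**2/2 + 5*x/2 + 4 is on top; that piece has area ∫[-1,2] (-3*x**2/2 + 3*x/2 + 3) dx = 27/4.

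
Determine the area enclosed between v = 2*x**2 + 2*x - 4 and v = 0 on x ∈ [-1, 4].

The difference (2*x**2 + 2*x - 4) - (0) = 2*x**2 + 2*x - 4 changes sign at x = 1 inside [-1, 4], so split the integral there.
∫[-1,1] (2*x**2 + 2*x - 4) dx = -20/3; the area of that piece is 20/3.
∫[1,4] (2*x**2 + 2*x - 4) dx = 45.
Total area = 20/3 + 45 = 155/3.

155/3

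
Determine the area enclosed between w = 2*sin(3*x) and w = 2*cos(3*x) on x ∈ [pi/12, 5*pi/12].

On [pi/12, 5*pi/12], (2*sin(3*x)) - (2*cos(3*x)) = 2*sin(3*x) - 2*cos(3*x) is ≥ 0 throughout, so the area is a single integral of |2*sin(3*x) - 2*cos(3*x)|.
∫[pi/12,5*pi/12] (2*sin(3*x) - 2*cos(3*x)) dx = 4*sqrt(2)/3.

4*sqrt(2)/3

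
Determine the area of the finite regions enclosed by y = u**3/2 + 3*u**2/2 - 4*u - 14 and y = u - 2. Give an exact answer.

Set the curves equal: u**3/2 + 3*u**2/2 - 4*u - 14 = u - 2, so u**3/2 + 3*u**2/2 - 5*u - 12 = 0, which factors as (u - 3)*(u + 2)*(u + 4)/2 = 0. The curves meet at u = -4, -2, 3.
On [-4, -2], y = u**3/2 + 3*u**2/2 - 4*u - 14 is on top; that piece has area ∫[-4,-2] (u**3/2 + 3*u**2/2 - 5*u - 12) du = 4.
On [-2, 3], y = u - 2 is on top; that piece has area ∫[-2,3] (-(u**3/2 + 3*u**2/2 - 5*u - 12)) du = 375/8.
Total enclosed area = 4 + 375/8 = 407/8.

407/8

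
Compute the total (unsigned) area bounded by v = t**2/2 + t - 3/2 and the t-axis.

16/3

The curve meets the t-axis where t**2/2 + t - 3/2 = 0, i.e. (t - 1)*(t + 3)/2 = 0, at t = -3, 1.
On [-3, 1] the curve lies below the axis; ∫[-3,1] (t**2/2 + t - 3/2) dt = -16/3, giving area 16/3.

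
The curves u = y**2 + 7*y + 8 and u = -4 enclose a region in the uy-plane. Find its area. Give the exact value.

1/6

Both boundary curves give u as a function of y, so integrate with respect to y. Setting them equal: y**2 + 7*y + 12 = 0, i.e. (y + 3)*(y + 4) = 0, so they meet at y = -4, -3.
For y in [-4, -3], u = y**2 + 7*y + 8 is on the left; area = ∫[-4,-3] (-(y**2 + 7*y + 12)) dy = 1/6.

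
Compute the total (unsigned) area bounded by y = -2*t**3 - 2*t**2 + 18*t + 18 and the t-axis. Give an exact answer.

The curve meets the t-axis where -2*t**3 - 2*t**2 + 18*t + 18 = 0, i.e. -2*(t - 3)*(t + 1)*(t + 3) = 0, at t = -3, -1, 3.
On [-3, -1] the curve lies below the axis; ∫[-3,-1] (-2*t**3 - 2*t**2 + 18*t + 18) dt = -40/3, giving area 40/3.
On [-1, 3] the curve lies above the axis; ∫[-1,3] (-2*t**3 - 2*t**2 + 18*t + 18) dt = 256/3, giving area 256/3.
Total area = 40/3 + 256/3 = 296/3.

296/3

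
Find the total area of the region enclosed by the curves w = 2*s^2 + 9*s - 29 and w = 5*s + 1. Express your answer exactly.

Set the curves equal: 2*s^2 + 9*s - 29 = 5*s + 1, so 2*s^2 + 4*s - 30 = 0, which factors as 2*(s - 3)*(s + 5) = 0. The curves meet at s = -5, 3.
On [-5, 3], w = 5*s + 1 is on top; that piece has area ∫[-5,3] (-(2*s^2 + 4*s - 30)) ds = 512/3.

512/3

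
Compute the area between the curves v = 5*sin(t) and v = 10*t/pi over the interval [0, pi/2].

5 - 5*pi/4

On [0, pi/2], (5*sin(t)) - (10*t/pi) = -10*t/pi + 5*sin(t) is ≥ 0 throughout, so the area is a single integral of |-10*t/pi + 5*sin(t)|.
∫[0,pi/2] (-10*t/pi + 5*sin(t)) dt = 5 - 5*pi/4.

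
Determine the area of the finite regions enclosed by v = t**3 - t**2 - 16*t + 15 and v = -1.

863/6

Set the curves equal: t**3 - t**2 - 16*t + 15 = -1, so t**3 - t**2 - 16*t + 16 = 0, which factors as (t - 4)*(t - 1)*(t + 4) = 0. The curves meet at t = -4, 1, 4.
On [-4, 1], v = t**3 - t**2 - 16*t + 15 is on top; that piece has area ∫[-4,1] (t**3 - t**2 - 16*t + 16) dt = 1375/12.
On [1, 4], v = -1 is on top; that piece has area ∫[1,4] (-(t**3 - t**2 - 16*t + 16)) dt = 117/4.
Total enclosed area = 1375/12 + 117/4 = 863/6.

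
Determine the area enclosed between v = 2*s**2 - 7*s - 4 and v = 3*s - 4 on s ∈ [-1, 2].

The difference (2*s**2 - 7*s - 4) - (3*s - 4) = 2*s**2 - 10*s changes sign at s = 0 inside [-1, 2], so split the integral there.
∫[-1,0] (2*s**2 - 10*s) ds = 17/3.
∫[0,2] (2*s**2 - 10*s) ds = -44/3; the area of that piece is 44/3.
Total area = 17/3 + 44/3 = 61/3.

61/3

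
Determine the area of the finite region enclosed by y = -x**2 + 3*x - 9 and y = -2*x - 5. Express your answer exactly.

9/2

Set the curves equal: -x**2 + 3*x - 9 = -2*x - 5, so -x**2 + 5*x - 4 = 0, which factors as -(x - 4)*(x - 1) = 0. The curves meet at x = 1, 4.
On [1, 4], y = -x**2 + 3*x - 9 is on top; that piece has area ∫[1,4] (-x**2 + 5*x - 4) dx = 9/2.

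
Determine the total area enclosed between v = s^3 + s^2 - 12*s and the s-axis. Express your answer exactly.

The curve meets the s-axis where s^3 + s^2 - 12*s = 0, i.e. s*(s - 3)*(s + 4) = 0, at s = -4, 0, 3.
On [-4, 0] the curve lies above the axis; ∫[-4,0] (s^3 + s^2 - 12*s) ds = 160/3, giving area 160/3.
On [0, 3] the curve lies below the axis; ∫[0,3] (s^3 + s^2 - 12*s) ds = -99/4, giving area 99/4.
Total area = 160/3 + 99/4 = 937/12.

937/12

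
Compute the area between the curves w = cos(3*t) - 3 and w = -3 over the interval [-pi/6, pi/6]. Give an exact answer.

2/3

On [-pi/6, pi/6], (cos(3*t) - 3) - (-3) = cos(3*t) is ≥ 0 throughout, so the area is a single integral of |cos(3*t)|.
∫[-pi/6,pi/6] (cos(3*t)) dt = 2/3.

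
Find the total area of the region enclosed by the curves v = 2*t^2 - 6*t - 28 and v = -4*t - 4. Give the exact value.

Set the curves equal: 2*t^2 - 6*t - 28 = -4*t - 4, so 2*t^2 - 2*t - 24 = 0, which factors as 2*(t - 4)*(t + 3) = 0. The curves meet at t = -3, 4.
On [-3, 4], v = -4*t - 4 is on top; that piece has area ∫[-3,4] (-(2*t^2 - 2*t - 24)) dt = 343/3.

343/3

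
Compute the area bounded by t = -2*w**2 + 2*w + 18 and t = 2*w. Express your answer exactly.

Both boundary curves give t as a function of w, so integrate with respect to w. Setting them equal: -2*w**2 + 18 = 0, i.e. -2*(w - 3)*(w + 3) = 0, so they meet at w = -3, 3.
For w in [-3, 3], t = -2*w**2 + 2*w + 18 is on the right; area = ∫[-3,3] (-2*w**2 + 18) dw = 72.

72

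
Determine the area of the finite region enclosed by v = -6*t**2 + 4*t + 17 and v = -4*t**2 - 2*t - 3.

Set the curves equal: -6*t**2 + 4*t + 17 = -4*t**2 - 2*t - 3, so -2*t**2 + 6*t + 20 = 0, which factors as -2*(t - 5)*(t + 2) = 0. The curves meet at t = -2, 5.
On [-2, 5], v = -6*t**2 + 4*t + 17 is on top; that piece has area ∫[-2,5] (-2*t**2 + 6*t + 20) dt = 343/3.

343/3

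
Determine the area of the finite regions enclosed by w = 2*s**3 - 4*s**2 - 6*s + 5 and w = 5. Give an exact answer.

71/3

Set the curves equal: 2*s**3 - 4*s**2 - 6*s + 5 = 5, so 2*s**3 - 4*s**2 - 6*s = 0, which factors as 2*s*(s - 3)*(s + 1) = 0. The curves meet at s = -1, 0, 3.
On [-1, 0], w = 2*s**3 - 4*s**2 - 6*s + 5 is on top; that piece has area ∫[-1,0] (2*s**3 - 4*s**2 - 6*s) ds = 7/6.
On [0, 3], w = 5 is on top; that piece has area ∫[0,3] (-(2*s**3 - 4*s**2 - 6*s)) ds = 45/2.
Total enclosed area = 7/6 + 45/2 = 71/3.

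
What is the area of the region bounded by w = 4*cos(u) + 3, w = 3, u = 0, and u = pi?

8

The difference (4*cos(u) + 3) - (3) = 4*cos(u) changes sign at u = pi/2 inside [0, pi], so split the integral there.
∫[0,pi/2] (4*cos(u)) du = 4.
∫[pi/2,pi] (4*cos(u)) du = -4; the area of that piece is 4.
Total area = 4 + 4 = 8.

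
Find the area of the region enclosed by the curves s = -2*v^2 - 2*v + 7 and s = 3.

Both boundary curves give s as a function of v, so integrate with respect to v. Setting them equal: -2*v^2 - 2*v + 4 = 0, i.e. -2*(v - 1)*(v + 2) = 0, so they meet at v = -2, 1.
For v in [-2, 1], s = -2*v^2 - 2*v + 7 is on the right; area = ∫[-2,1] (-2*v^2 - 2*v + 4) dv = 9.

9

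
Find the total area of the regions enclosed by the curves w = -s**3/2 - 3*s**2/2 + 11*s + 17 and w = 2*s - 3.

999/8

Set the curves equal: -s**3/2 - 3*s**2/2 + 11*s + 17 = 2*s - 3, so -s**3/2 - 3*s**2/2 + 9*s + 20 = 0, which factors as -(s - 4)*(s + 2)*(s + 5)/2 = 0. The curves meet at s = -5, -2, 4.
On [-5, -2], w = 2*s - 3 is on top; that piece has area ∫[-5,-2] (-(-s**3/2 - 3*s**2/2 + 9*s + 20)) ds = 135/8.
On [-2, 4], w = -s**3/2 - 3*s**2/2 + 11*s + 17 is on top; that piece has area ∫[-2,4] (-s**3/2 - 3*s**2/2 + 9*s + 20) ds = 108.
Total enclosed area = 135/8 + 108 = 999/8.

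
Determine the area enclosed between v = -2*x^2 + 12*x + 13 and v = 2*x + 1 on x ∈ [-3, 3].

308/3

The difference (-2*x^2 + 12*x + 13) - (2*x + 1) = -2*x^2 + 10*x + 12 changes sign at x = -1 inside [-3, 3], so split the integral there.
∫[-3,-1] (-2*x^2 + 10*x + 12) dx = -100/3; the area of that piece is 100/3.
∫[-1,3] (-2*x^2 + 10*x + 12) dx = 208/3.
Total area = 100/3 + 208/3 = 308/3.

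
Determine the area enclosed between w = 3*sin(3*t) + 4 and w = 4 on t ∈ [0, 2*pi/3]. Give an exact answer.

4

The difference (3*sin(3*t) + 4) - (4) = 3*sin(3*t) changes sign at t = pi/3 inside [0, 2*pi/3], so split the integral there.
∫[0,pi/3] (3*sin(3*t)) dt = 2.
∫[pi/3,2*pi/3] (3*sin(3*t)) dt = -2; the area of that piece is 2.
Total area = 2 + 2 = 4.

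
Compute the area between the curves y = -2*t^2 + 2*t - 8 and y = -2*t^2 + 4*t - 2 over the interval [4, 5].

On [4, 5], (-2*t^2 + 2*t - 8) - (-2*t^2 + 4*t - 2) = -2*t - 6 is ≤ 0 throughout, so the area is a single integral of |-2*t - 6|.
∫[4,5] (-2*t - 6) dt = -15; the area of that piece is 15.

15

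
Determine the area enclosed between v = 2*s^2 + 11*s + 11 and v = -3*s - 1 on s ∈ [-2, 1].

89/3

The difference (2*s^2 + 11*s + 11) - (-3*s - 1) = 2*s^2 + 14*s + 12 changes sign at s = -1 inside [-2, 1], so split the integral there.
∫[-2,-1] (2*s^2 + 14*s + 12) ds = -13/3; the area of that piece is 13/3.
∫[-1,1] (2*s^2 + 14*s + 12) ds = 76/3.
Total area = 13/3 + 76/3 = 89/3.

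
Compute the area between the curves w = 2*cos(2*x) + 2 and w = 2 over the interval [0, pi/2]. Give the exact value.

2

The difference (2*cos(2*x) + 2) - (2) = 2*cos(2*x) changes sign at x = pi/4 inside [0, pi/2], so split the integral there.
∫[0,pi/4] (2*cos(2*x)) dx = 1.
∫[pi/4,pi/2] (2*cos(2*x)) dx = -1; the area of that piece is 1.
Total area = 1 + 1 = 2.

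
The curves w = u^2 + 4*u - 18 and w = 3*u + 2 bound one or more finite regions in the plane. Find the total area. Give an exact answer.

243/2

Set the curves equal: u^2 + 4*u - 18 = 3*u + 2, so u^2 + u - 20 = 0, which factors as (u - 4)*(u + 5) = 0. The curves meet at u = -5, 4.
On [-5, 4], w = 3*u + 2 is on top; that piece has area ∫[-5,4] (-(u^2 + u - 20)) du = 243/2.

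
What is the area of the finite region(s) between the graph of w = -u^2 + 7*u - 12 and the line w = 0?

1/6

The curve meets the u-axis where -u^2 + 7*u - 12 = 0, i.e. -(u - 4)*(u - 3) = 0, at u = 3, 4.
On [3, 4] the curve lies above the axis; ∫[3,4] (-u^2 + 7*u - 12) du = 1/6, giving area 1/6.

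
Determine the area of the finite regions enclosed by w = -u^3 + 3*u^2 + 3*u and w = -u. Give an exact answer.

Set the curves equal: -u^3 + 3*u^2 + 3*u = -u, so -u^3 + 3*u^2 + 4*u = 0, which factors as -u*(u - 4)*(u + 1) = 0. The curves meet at u = -1, 0, 4.
On [-1, 0], w = -u is on top; that piece has area ∫[-1,0] (-(-u^3 + 3*u^2 + 4*u)) du = 3/4.
On [0, 4], w = -u^3 + 3*u^2 + 3*u is on top; that piece has area ∫[0,4] (-u^3 + 3*u^2 + 4*u) du = 32.
Total enclosed area = 3/4 + 32 = 131/4.

131/4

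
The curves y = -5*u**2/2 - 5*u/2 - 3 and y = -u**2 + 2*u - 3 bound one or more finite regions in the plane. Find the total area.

Set the curves equal: -5*u**2/2 - 5*u/2 - 3 = -u**2 + 2*u - 3, so -3*u**2/2 - 9*u/2 = 0, which factors as -3*u*(u + 3)/2 = 0. The curves meet at u = -3, 0.
On [-3, 0], y = -5*u**2/2 - 5*u/2 - 3 is on top; that piece has area ∫[-3,0] (-3*u**2/2 - 9*u/2) du = 27/4.

27/4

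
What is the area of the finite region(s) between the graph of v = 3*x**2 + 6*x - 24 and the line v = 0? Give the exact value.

The curve meets the x-axis where 3*x**2 + 6*x - 24 = 0, i.e. 3*(x - 2)*(x + 4) = 0, at x = -4, 2.
On [-4, 2] the curve lies below the axis; ∫[-4,2] (3*x**2 + 6*x - 24) dx = -108, giving area 108.

108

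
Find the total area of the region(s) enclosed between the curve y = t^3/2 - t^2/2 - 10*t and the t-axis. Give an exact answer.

The curve meets the t-axis where t^3/2 - t^2/2 - 10*t = 0, i.e. t*(t - 5)*(t + 4)/2 = 0, at t = -4, 0, 5.
On [-4, 0] the curve lies above the axis; ∫[-4,0] (t^3/2 - t^2/2 - 10*t) dt = 112/3, giving area 112/3.
On [0, 5] the curve lies below the axis; ∫[0,5] (t^3/2 - t^2/2 - 10*t) dt = -1625/24, giving area 1625/24.
Total area = 112/3 + 1625/24 = 2521/24.

2521/24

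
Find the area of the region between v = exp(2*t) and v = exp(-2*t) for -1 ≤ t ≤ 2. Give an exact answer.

-2 + exp(-4)/2 + exp(-2)/2 + exp(2)/2 + exp(4)/2

The difference (exp(2*t)) - (exp(-2*t)) = exp(2*t) - exp(-2*t) changes sign at t = 0 inside [-1, 2], so split the integral there.
∫[-1,0] (exp(2*t) - exp(-2*t)) dt = -exp(2)/2 - exp(-2)/2 + 1; the area of that piece is -1 + exp(-2)/2 + exp(2)/2.
∫[0,2] (exp(2*t) - exp(-2*t)) dt = -1 + exp(-4)/2 + exp(4)/2.
Total area = (-1 + exp(-2)/2 + exp(2)/2) + (-1 + exp(-4)/2 + exp(4)/2) = -2 + exp(-4)/2 + exp(-2)/2 + exp(2)/2 + exp(4)/2.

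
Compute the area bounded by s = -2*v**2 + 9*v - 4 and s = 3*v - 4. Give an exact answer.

9

Both boundary curves give s as a function of v, so integrate with respect to v. Setting them equal: -2*v**2 + 6*v = 0, i.e. -2*v*(v - 3) = 0, so they meet at v = 0, 3.
For v in [0, 3], s = -2*v**2 + 9*v - 4 is on the right; area = ∫[0,3] (-2*v**2 + 6*v) dv = 9.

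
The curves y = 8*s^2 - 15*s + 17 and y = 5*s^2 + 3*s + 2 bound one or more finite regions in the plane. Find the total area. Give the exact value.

Set the curves equal: 8*s^2 - 15*s + 17 = 5*s^2 + 3*s + 2, so 3*s^2 - 18*s + 15 = 0, which factors as 3*(s - 5)*(s - 1) = 0. The curves meet at s = 1, 5.
On [1, 5], y = 5*s^2 + 3*s + 2 is on top; that piece has area ∫[1,5] (-(3*s^2 - 18*s + 15)) ds = 32.

32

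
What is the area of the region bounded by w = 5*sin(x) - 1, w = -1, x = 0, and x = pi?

On [0, pi], (5*sin(x) - 1) - (-1) = 5*sin(x) is ≥ 0 throughout, so the area is a single integral of |5*sin(x)|.
∫[0,pi] (5*sin(x)) dx = 10.

10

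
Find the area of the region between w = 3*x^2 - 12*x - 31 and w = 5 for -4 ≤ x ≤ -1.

The difference (3*x^2 - 12*x - 31) - (5) = 3*x^2 - 12*x - 36 changes sign at x = -2 inside [-4, -1], so split the integral there.
∫[-4,-2] (3*x^2 - 12*x - 36) dx = 56.
∫[-2,-1] (3*x^2 - 12*x - 36) dx = -11; the area of that piece is 11.
Total area = 56 + 11 = 67.

67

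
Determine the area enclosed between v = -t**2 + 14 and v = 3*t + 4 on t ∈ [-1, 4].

235/6

The difference (-t**2 + 14) - (3*t + 4) = -t**2 - 3*t + 10 changes sign at t = 2 inside [-1, 4], so split the integral there.
∫[-1,2] (-t**2 - 3*t + 10) dt = 45/2.
∫[2,4] (-t**2 - 3*t + 10) dt = -50/3; the area of that piece is 50/3.
Total area = 45/2 + 50/3 = 235/6.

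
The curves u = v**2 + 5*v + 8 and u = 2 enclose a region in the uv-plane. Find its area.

1/6

Both boundary curves give u as a function of v, so integrate with respect to v. Setting them equal: v**2 + 5*v + 6 = 0, i.e. (v + 2)*(v + 3) = 0, so they meet at v = -3, -2.
For v in [-3, -2], u = v**2 + 5*v + 8 is on the left; area = ∫[-3,-2] (-(v**2 + 5*v + 6)) dv = 1/6.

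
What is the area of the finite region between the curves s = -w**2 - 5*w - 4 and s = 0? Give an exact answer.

9/2

Both boundary curves give s as a function of w, so integrate with respect to w. Setting them equal: -w**2 - 5*w - 4 = 0, i.e. -(w + 1)*(w + 4) = 0, so they meet at w = -4, -1.
For w in [-4, -1], s = -w**2 - 5*w - 4 is on the right; area = ∫[-4,-1] (-w**2 - 5*w - 4) dw = 9/2.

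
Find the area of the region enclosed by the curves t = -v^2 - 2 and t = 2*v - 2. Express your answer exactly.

Both boundary curves give t as a function of v, so integrate with respect to v. Setting them equal: -v^2 - 2*v = 0, i.e. -v*(v + 2) = 0, so they meet at v = -2, 0.
For v in [-2, 0], t = -v^2 - 2 is on the right; area = ∫[-2,0] (-v^2 - 2*v) dv = 4/3.

4/3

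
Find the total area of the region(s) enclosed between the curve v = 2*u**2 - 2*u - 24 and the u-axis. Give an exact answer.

The curve meets the u-axis where 2*u**2 - 2*u - 24 = 0, i.e. 2*(u - 4)*(u + 3) = 0, at u = -3, 4.
On [-3, 4] the curve lies below the axis; ∫[-3,4] (2*u**2 - 2*u - 24) du = -343/3, giving area 343/3.

343/3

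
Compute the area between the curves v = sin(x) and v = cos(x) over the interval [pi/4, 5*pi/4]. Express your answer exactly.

2*sqrt(2)

On [pi/4, 5*pi/4], (sin(x)) - (cos(x)) = sin(x) - cos(x) is ≥ 0 throughout, so the area is a single integral of |sin(x) - cos(x)|.
∫[pi/4,5*pi/4] (sin(x) - cos(x)) dx = 2*sqrt(2).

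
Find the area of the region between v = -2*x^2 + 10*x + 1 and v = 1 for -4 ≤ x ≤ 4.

160

The difference (-2*x^2 + 10*x + 1) - (1) = -2*x^2 + 10*x changes sign at x = 0 inside [-4, 4], so split the integral there.
∫[-4,0] (-2*x^2 + 10*x) dx = -368/3; the area of that piece is 368/3.
∫[0,4] (-2*x^2 + 10*x) dx = 112/3.
Total area = 368/3 + 112/3 = 160.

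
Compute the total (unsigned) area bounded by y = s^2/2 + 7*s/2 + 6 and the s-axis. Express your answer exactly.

1/12

The curve meets the s-axis where s^2/2 + 7*s/2 + 6 = 0, i.e. (s + 3)*(s + 4)/2 = 0, at s = -4, -3.
On [-4, -3] the curve lies below the axis; ∫[-4,-3] (s^2/2 + 7*s/2 + 6) ds = -1/12, giving area 1/12.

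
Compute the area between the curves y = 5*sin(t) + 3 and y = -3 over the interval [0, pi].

10 + 6*pi

On [0, pi], (5*sin(t) + 3) - (-3) = 5*sin(t) + 6 is ≥ 0 throughout, so the area is a single integral of |5*sin(t) + 6|.
∫[0,pi] (5*sin(t) + 6) dt = 10 + 6*pi.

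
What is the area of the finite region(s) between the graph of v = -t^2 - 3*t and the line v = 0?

9/2

The curve meets the t-axis where -t^2 - 3*t = 0, i.e. -t*(t + 3) = 0, at t = -3, 0.
On [-3, 0] the curve lies above the axis; ∫[-3,0] (-t^2 - 3*t) dt = 9/2, giving area 9/2.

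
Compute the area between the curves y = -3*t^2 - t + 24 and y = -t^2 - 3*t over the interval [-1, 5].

298/3

The difference (-3*t^2 - t + 24) - (-t^2 - 3*t) = -2*t^2 + 2*t + 24 changes sign at t = 4 inside [-1, 5], so split the integral there.
∫[-1,4] (-2*t^2 + 2*t + 24) dt = 275/3.
∫[4,5] (-2*t^2 + 2*t + 24) dt = -23/3; the area of that piece is 23/3.
Total area = 275/3 + 23/3 = 298/3.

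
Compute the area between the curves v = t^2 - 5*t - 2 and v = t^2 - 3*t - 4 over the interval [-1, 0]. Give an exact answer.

3

On [-1, 0], (t^2 - 5*t - 2) - (t^2 - 3*t - 4) = -2*t + 2 is ≥ 0 throughout, so the area is a single integral of |-2*t + 2|.
∫[-1,0] (-2*t + 2) dt = 3.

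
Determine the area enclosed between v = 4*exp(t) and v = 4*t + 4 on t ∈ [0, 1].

-10 + 4*exp(1)

On [0, 1], (4*exp(t)) - (4*t + 4) = -4*t + 4*exp(t) - 4 is ≥ 0 throughout, so the area is a single integral of |-4*t + 4*exp(t) - 4|.
∫[0,1] (-4*t + 4*exp(t) - 4) dt = -10 + 4*exp(1).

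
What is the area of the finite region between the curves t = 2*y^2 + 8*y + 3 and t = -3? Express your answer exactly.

8/3

Both boundary curves give t as a function of y, so integrate with respect to y. Setting them equal: 2*y^2 + 8*y + 6 = 0, i.e. 2*(y + 1)*(y + 3) = 0, so they meet at y = -3, -1.
For y in [-3, -1], t = 2*y^2 + 8*y + 3 is on the left; area = ∫[-3,-1] (-(2*y^2 + 8*y + 6)) dy = 8/3.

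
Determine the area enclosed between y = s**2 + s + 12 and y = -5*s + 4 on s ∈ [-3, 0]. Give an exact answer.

The difference (s**2 + s + 12) - (-5*s + 4) = s**2 + 6*s + 8 changes sign at s = -2 inside [-3, 0], so split the integral there.
∫[-3,-2] (s**2 + 6*s + 8) ds = -2/3; the area of that piece is 2/3.
∫[-2,0] (s**2 + 6*s + 8) ds = 20/3.
Total area = 2/3 + 20/3 = 22/3.

22/3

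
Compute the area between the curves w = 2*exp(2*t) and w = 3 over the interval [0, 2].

-8 - 7*log(2)/2 + log(6)/2 + 5*log(3)/2 + exp(4)

The difference (2*exp(2*t)) - (3) = 2*exp(2*t) - 3 changes sign at t = -log(2)/2 + log(3)/2 inside [0, 2], so split the integral there.
∫[0,-log(2)/2 + log(3)/2] (2*exp(2*t) - 3) dt = log(2*sqrt(6)/9) + 1/2; the area of that piece is -1/2 + log(3*sqrt(6)/4).
∫[-log(2)/2 + log(3)/2,2] (2*exp(2*t) - 3) dt = -15/2 - 3*log(2)/2 + 3*log(3)/2 + exp(4).
Total area = (-1/2 + log(3*sqrt(6)/4)) + (-15/2 - 3*log(2)/2 + 3*log(3)/2 + exp(4)) = -8 - 7*log(2)/2 + log(6)/2 + 5*log(3)/2 + exp(4).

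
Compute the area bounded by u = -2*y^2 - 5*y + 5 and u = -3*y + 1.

9

Both boundary curves give u as a function of y, so integrate with respect to y. Setting them equal: -2*y^2 - 2*y + 4 = 0, i.e. -2*(y - 1)*(y + 2) = 0, so they meet at y = -2, 1.
For y in [-2, 1], u = -2*y^2 - 5*y + 5 is on the right; area = ∫[-2,1] (-2*y^2 - 2*y + 4) dy = 9.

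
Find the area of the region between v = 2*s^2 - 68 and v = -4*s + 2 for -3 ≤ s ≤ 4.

1246/3

On [-3, 4], (2*s^2 - 68) - (-4*s + 2) = 2*s^2 + 4*s - 70 is ≤ 0 throughout, so the area is a single integral of |2*s^2 + 4*s - 70|.
∫[-3,4] (2*s^2 + 4*s - 70) ds = -1246/3; the area of that piece is 1246/3.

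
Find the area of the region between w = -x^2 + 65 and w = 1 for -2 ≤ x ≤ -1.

185/3

On [-2, -1], (-x^2 + 65) - (1) = -x^2 + 64 is ≥ 0 throughout, so the area is a single integral of |-x^2 + 64|.
∫[-2,-1] (-x^2 + 64) dx = 185/3.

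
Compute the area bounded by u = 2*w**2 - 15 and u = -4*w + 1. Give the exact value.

72

Both boundary curves give u as a function of w, so integrate with respect to w. Setting them equal: 2*w**2 + 4*w - 16 = 0, i.e. 2*(w - 2)*(w + 4) = 0, so they meet at w = -4, 2.
For w in [-4, 2], u = 2*w**2 - 15 is on the left; area = ∫[-4,2] (-(2*w**2 + 4*w - 16)) dw = 72.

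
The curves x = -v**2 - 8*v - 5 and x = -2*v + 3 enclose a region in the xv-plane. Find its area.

Both boundary curves give x as a function of v, so integrate with respect to v. Setting them equal: -v**2 - 6*v - 8 = 0, i.e. -(v + 2)*(v + 4) = 0, so they meet at v = -4, -2.
For v in [-4, -2], x = -v**2 - 8*v - 5 is on the right; area = ∫[-4,-2] (-v**2 - 6*v - 8) dv = 4/3.

4/3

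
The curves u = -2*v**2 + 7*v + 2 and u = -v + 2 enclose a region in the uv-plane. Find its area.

64/3

Both boundary curves give u as a function of v, so integrate with respect to v. Setting them equal: -2*v**2 + 8*v = 0, i.e. -2*v*(v - 4) = 0, so they meet at v = 0, 4.
For v in [0, 4], u = -2*v**2 + 7*v + 2 is on the right; area = ∫[0,4] (-2*v**2 + 8*v) dv = 64/3.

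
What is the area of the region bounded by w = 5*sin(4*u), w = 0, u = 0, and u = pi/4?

5/2

On [0, pi/4], (5*sin(4*u)) - (0) = 5*sin(4*u) is ≥ 0 throughout, so the area is a single integral of |5*sin(4*u)|.
∫[0,pi/4] (5*sin(4*u)) du = 5/2.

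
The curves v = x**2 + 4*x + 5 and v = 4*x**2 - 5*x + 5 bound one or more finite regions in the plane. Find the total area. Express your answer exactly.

27/2

Set the curves equal: x**2 + 4*x + 5 = 4*x**2 - 5*x + 5, so -3*x**2 + 9*x = 0, which factors as -3*x*(x - 3) = 0. The curves meet at x = 0, 3.
On [0, 3], v = x**2 + 4*x + 5 is on top; that piece has area ∫[0,3] (-3*x**2 + 9*x) dx = 27/2.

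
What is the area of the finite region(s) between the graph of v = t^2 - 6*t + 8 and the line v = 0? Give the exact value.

4/3

The curve meets the t-axis where t^2 - 6*t + 8 = 0, i.e. (t - 4)*(t - 2) = 0, at t = 2, 4.
On [2, 4] the curve lies below the axis; ∫[2,4] (t^2 - 6*t + 8) dt = -4/3, giving area 4/3.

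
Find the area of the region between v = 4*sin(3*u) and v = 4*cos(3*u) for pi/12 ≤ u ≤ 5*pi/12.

On [pi/12, 5*pi/12], (4*sin(3*u)) - (4*cos(3*u)) = 4*sin(3*u) - 4*cos(3*u) is ≥ 0 throughout, so the area is a single integral of |4*sin(3*u) - 4*cos(3*u)|.
∫[pi/12,5*pi/12] (4*sin(3*u) - 4*cos(3*u)) du = 8*sqrt(2)/3.

8*sqrt(2)/3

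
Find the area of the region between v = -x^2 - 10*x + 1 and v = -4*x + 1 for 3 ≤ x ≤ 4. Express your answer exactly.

100/3

On [3, 4], (-x^2 - 10*x + 1) - (-4*x + 1) = -x^2 - 6*x is ≤ 0 throughout, so the area is a single integral of |-x^2 - 6*x|.
∫[3,4] (-x^2 - 6*x) dx = -100/3; the area of that piece is 100/3.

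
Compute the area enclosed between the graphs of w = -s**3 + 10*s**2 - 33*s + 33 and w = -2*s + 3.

Set the curves equal: -s**3 + 10*s**2 - 33*s + 33 = -2*s + 3, so -s**3 + 10*s**2 - 31*s + 30 = 0, which factors as -(s - 5)*(s - 3)*(s - 2) = 0. The curves meet at s = 2, 3, 5.
On [2, 3], w = -2*s + 3 is on top; that piece has area ∫[2,3] (-(-s**3 + 10*s**2 - 31*s + 30)) ds = 5/12.
On [3, 5], w = -s**3 + 10*s**2 - 33*s + 33 is on top; that piece has area ∫[3,5] (-s**3 + 10*s**2 - 31*s + 30) ds = 8/3.
Total enclosed area = 5/12 + 8/3 = 37/12.

37/12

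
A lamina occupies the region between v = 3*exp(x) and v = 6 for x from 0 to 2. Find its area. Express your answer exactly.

-21 + 12*log(2) + 3*exp(2)

The difference (3*exp(x)) - (6) = 3*exp(x) - 6 changes sign at x = log(2) inside [0, 2], so split the integral there.
∫[0,log(2)] (3*exp(x) - 6) dx = 3 - log(64); the area of that piece is -3 + log(64).
∫[log(2),2] (3*exp(x) - 6) dx = -18 + 6*log(2) + 3*exp(2).
Total area = (-3 + log(64)) + (-18 + 6*log(2) + 3*exp(2)) = -21 + 12*log(2) + 3*exp(2).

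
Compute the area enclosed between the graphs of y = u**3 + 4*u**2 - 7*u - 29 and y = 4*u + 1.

863/6

Set the curves equal: u**3 + 4*u**2 - 7*u - 29 = 4*u + 1, so u**3 + 4*u**2 - 11*u - 30 = 0, which factors as (u - 3)*(u + 2)*(u + 5) = 0. The curves meet at u = -5, -2, 3.
On [-5, -2], y = u**3 + 4*u**2 - 7*u - 29 is on top; that piece has area ∫[-5,-2] (u**3 + 4*u**2 - 11*u - 30) du = 117/4.
On [-2, 3], y = 4*u + 1 is on top; that piece has area ∫[-2,3] (-(u**3 + 4*u**2 - 11*u - 30)) du = 1375/12.
Total enclosed area = 117/4 + 1375/12 = 863/6.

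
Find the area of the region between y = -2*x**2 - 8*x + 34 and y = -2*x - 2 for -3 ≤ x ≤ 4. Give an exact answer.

569/3

The difference (-2*x**2 - 8*x + 34) - (-2*x - 2) = -2*x**2 - 6*x + 36 changes sign at x = 3 inside [-3, 4], so split the integral there.
∫[-3,3] (-2*x**2 - 6*x + 36) dx = 180.
∫[3,4] (-2*x**2 - 6*x + 36) dx = -29/3; the area of that piece is 29/3.
Total area = 180 + 29/3 = 569/3.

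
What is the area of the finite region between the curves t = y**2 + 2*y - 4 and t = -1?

32/3

Both boundary curves give t as a function of y, so integrate with respect to y. Setting them equal: y**2 + 2*y - 3 = 0, i.e. (y - 1)*(y + 3) = 0, so they meet at y = -3, 1.
For y in [-3, 1], t = y**2 + 2*y - 4 is on the left; area = ∫[-3,1] (-(y**2 + 2*y - 3)) dy = 32/3.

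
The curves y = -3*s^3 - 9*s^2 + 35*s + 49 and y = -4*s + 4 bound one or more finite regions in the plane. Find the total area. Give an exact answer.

Set the curves equal: -3*s^3 - 9*s^2 + 35*s + 49 = -4*s + 4, so -3*s^3 - 9*s^2 + 39*s + 45 = 0, which factors as -3*(s - 3)*(s + 1)*(s + 5) = 0. The curves meet at s = -5, -1, 3.
On [-5, -1], y = -4*s + 4 is on top; that piece has area ∫[-5,-1] (-(-3*s^3 - 9*s^2 + 39*s + 45)) ds = 192.
On [-1, 3], y = -3*s^3 - 9*s^2 + 35*s + 49 is on top; that piece has area ∫[-1,3] (-3*s^3 - 9*s^2 + 39*s + 45) ds = 192.
Total enclosed area = 192 + 192 = 384.

384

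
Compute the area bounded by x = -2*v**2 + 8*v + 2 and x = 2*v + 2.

Both boundary curves give x as a function of v, so integrate with respect to v. Setting them equal: -2*v**2 + 6*v = 0, i.e. -2*v*(v - 3) = 0, so they meet at v = 0, 3.
For v in [0, 3], x = -2*v**2 + 8*v + 2 is on the right; area = ∫[0,3] (-2*v**2 + 6*v) dv = 9.

9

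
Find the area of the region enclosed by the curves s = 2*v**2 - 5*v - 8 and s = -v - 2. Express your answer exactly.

64/3

Both boundary curves give s as a function of v, so integrate with respect to v. Setting them equal: 2*v**2 - 4*v - 6 = 0, i.e. 2*(v - 3)*(v + 1) = 0, so they meet at v = -1, 3.
For v in [-1, 3], s = 2*v**2 - 5*v - 8 is on the left; area = ∫[-1,3] (-(2*v**2 - 4*v - 6)) dv = 64/3.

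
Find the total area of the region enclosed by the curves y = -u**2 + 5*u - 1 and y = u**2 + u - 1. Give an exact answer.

Set the curves equal: -u**2 + 5*u - 1 = u**2 + u - 1, so -2*u**2 + 4*u = 0, which factors as -2*u*(u - 2) = 0. The curves meet at u = 0, 2.
On [0, 2], y = -u**2 + 5*u - 1 is on top; that piece has area ∫[0,2] (-2*u**2 + 4*u) du = 8/3.

8/3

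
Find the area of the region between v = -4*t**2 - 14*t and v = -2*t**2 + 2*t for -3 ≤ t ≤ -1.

140/3

On [-3, -1], (-4*t**2 - 14*t) - (-2*t**2 + 2*t) = -2*t**2 - 16*t is ≥ 0 throughout, so the area is a single integral of |-2*t**2 - 16*t|.
∫[-3,-1] (-2*t**2 - 16*t) dt = 140/3.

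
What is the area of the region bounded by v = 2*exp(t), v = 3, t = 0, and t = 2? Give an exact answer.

The difference (2*exp(t)) - (3) = 2*exp(t) - 3 changes sign at t = log(3/2) inside [0, 2], so split the integral there.
∫[0,log(3/2)] (2*exp(t) - 3) dt = log(8/27) + 1; the area of that piece is -1 + log(27/8).
∫[log(3/2),2] (2*exp(t) - 3) dt = -9 - 3*log(2) + 3*log(3) + 2*exp(2).
Total area = (-1 + log(27/8)) + (-9 - 3*log(2) + 3*log(3) + 2*exp(2)) = -10 - 6*log(2) + 6*log(3) + 2*exp(2).

-10 - 6*log(2) + 6*log(3) + 2*exp(2)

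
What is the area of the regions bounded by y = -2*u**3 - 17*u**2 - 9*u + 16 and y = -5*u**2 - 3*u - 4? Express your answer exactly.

Set the curves equal: -2*u**3 - 17*u**2 - 9*u + 16 = -5*u**2 - 3*u - 4, so -2*u**3 - 12*u**2 - 6*u + 20 = 0, which factors as -2*(u - 1)*(u + 2)*(u + 5) = 0. The curves meet at u = -5, -2, 1.
On [-5, -2], y = -5*u**2 - 3*u - 4 is on top; that piece has area ∫[-5,-2] (-(-2*u**3 - 12*u**2 - 6*u + 20)) du = 81/2.
On [-2, 1], y = -2*u**3 - 17*u**2 - 9*u + 16 is on top; that piece has area ∫[-2,1] (-2*u**3 - 12*u**2 - 6*u + 20) du = 81/2.
Total enclosed area = 81/2 + 81/2 = 81.

81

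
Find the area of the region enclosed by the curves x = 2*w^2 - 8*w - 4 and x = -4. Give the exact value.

Both boundary curves give x as a function of w, so integrate with respect to w. Setting them equal: 2*w^2 - 8*w = 0, i.e. 2*w*(w - 4) = 0, so they meet at w = 0, 4.
For w in [0, 4], x = 2*w^2 - 8*w - 4 is on the left; area = ∫[0,4] (-(2*w^2 - 8*w)) dw = 64/3.

64/3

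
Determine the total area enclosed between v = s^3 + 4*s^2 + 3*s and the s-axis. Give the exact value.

The curve meets the s-axis where s^3 + 4*s^2 + 3*s = 0, i.e. s*(s + 1)*(s + 3) = 0, at s = -3, -1, 0.
On [-3, -1] the curve lies above the axis; ∫[-3,-1] (s^3 + 4*s^2 + 3*s) ds = 8/3, giving area 8/3.
On [-1, 0] the curve lies below the axis; ∫[-1,0] (s^3 + 4*s^2 + 3*s) ds = -5/12, giving area 5/12.
Total area = 8/3 + 5/12 = 37/12.

37/12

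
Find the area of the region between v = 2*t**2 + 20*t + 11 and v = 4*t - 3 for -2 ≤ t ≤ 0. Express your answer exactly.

12

The difference (2*t**2 + 20*t + 11) - (4*t - 3) = 2*t**2 + 16*t + 14 changes sign at t = -1 inside [-2, 0], so split the integral there.
∫[-2,-1] (2*t**2 + 16*t + 14) dt = -16/3; the area of that piece is 16/3.
∫[-1,0] (2*t**2 + 16*t + 14) dt = 20/3.
Total area = 16/3 + 20/3 = 12.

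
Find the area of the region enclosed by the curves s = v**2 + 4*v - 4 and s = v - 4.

Both boundary curves give s as a function of v, so integrate with respect to v. Setting them equal: v**2 + 3*v = 0, i.e. v*(v + 3) = 0, so they meet at v = -3, 0.
For v in [-3, 0], s = v**2 + 4*v - 4 is on the left; area = ∫[-3,0] (-(v**2 + 3*v)) dv = 9/2.

9/2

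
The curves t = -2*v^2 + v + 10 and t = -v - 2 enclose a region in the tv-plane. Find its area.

Both boundary curves give t as a function of v, so integrate with respect to v. Setting them equal: -2*v^2 + 2*v + 12 = 0, i.e. -2*(v - 3)*(v + 2) = 0, so they meet at v = -2, 3.
For v in [-2, 3], t = -2*v^2 + v + 10 is on the right; area = ∫[-2,3] (-2*v^2 + 2*v + 12) dv = 125/3.

125/3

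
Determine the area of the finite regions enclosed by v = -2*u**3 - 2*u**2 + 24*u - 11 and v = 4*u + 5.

Set the curves equal: -2*u**3 - 2*u**2 + 24*u - 11 = 4*u + 5, so -2*u**3 - 2*u**2 + 20*u - 16 = 0, which factors as -2*(u - 2)*(u - 1)*(u + 4) = 0. The curves meet at u = -4, 1, 2.
On [-4, 1], v = 4*u + 5 is on top; that piece has area ∫[-4,1] (-(-2*u**3 - 2*u**2 + 20*u - 16)) du = 875/6.
On [1, 2], v = -2*u**3 - 2*u**2 + 24*u - 11 is on top; that piece has area ∫[1,2] (-2*u**3 - 2*u**2 + 20*u - 16) du = 11/6.
Total enclosed area = 875/6 + 11/6 = 443/3.

443/3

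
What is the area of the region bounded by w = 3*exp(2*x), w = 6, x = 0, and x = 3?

The difference (3*exp(2*x)) - (6) = 3*exp(2*x) - 6 changes sign at x = log(2)/2 inside [0, 3], so split the integral there.
∫[0,log(2)/2] (3*exp(2*x) - 6) dx = 3/2 - log(8); the area of that piece is -3/2 + log(8).
∫[log(2)/2,3] (3*exp(2*x) - 6) dx = -21 + 3*log(2) + 3*exp(6)/2.
Total area = (-3/2 + log(8)) + (-21 + 3*log(2) + 3*exp(6)/2) = -45/2 + 6*log(2) + 3*exp(6)/2.

-45/2 + 6*log(2) + 3*exp(6)/2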